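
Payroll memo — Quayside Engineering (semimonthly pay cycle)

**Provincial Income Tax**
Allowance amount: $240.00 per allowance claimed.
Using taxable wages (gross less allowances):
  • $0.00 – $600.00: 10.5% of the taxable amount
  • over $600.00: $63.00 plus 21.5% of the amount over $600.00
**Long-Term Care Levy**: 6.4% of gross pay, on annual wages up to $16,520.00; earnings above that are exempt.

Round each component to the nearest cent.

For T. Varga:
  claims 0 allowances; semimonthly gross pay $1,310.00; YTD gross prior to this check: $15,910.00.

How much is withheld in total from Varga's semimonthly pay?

Provincial Income Tax: taxable = $1,310.00
  $63.00 + 21.5% × ($1,310.00 − $600.00) = $63.00 + 21.5% × $710.00 = $215.65
Long-Term Care Levy: cap $16,520.00 − YTD $15,910.00 = $610.00 subject; 6.4% × $610.00 = $39.04
Total: $215.65 + $39.04 = $254.69

$254.69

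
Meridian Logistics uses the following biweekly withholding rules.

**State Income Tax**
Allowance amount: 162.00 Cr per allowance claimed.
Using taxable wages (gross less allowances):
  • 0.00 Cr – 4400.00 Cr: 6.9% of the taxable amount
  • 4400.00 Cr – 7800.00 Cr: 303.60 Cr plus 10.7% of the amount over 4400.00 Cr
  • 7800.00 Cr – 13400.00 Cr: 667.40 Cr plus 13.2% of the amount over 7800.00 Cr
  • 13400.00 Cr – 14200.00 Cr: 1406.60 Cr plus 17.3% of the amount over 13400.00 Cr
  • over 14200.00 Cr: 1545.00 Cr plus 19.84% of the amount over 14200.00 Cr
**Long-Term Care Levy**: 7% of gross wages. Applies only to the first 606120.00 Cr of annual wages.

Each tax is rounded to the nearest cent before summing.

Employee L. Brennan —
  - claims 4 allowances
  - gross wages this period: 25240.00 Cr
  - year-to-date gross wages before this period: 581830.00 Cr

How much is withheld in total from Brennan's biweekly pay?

State Income Tax: taxable = 25240.00 Cr − 4×162.00 Cr = 24592.00 Cr
  1545.00 Cr + 19.84% × (24592.00 Cr − 14200.00 Cr) = 1545.00 Cr + 19.84% × 10392.00 Cr = 3606.77 Cr
Long-Term Care Levy: cap 606120.00 Cr − YTD 581830.00 Cr = 24290.00 Cr subject; 7% × 24290.00 Cr = 1700.30 Cr
Total: 3606.77 Cr + 1700.30 Cr = 5307.07 Cr

5307.07 Cr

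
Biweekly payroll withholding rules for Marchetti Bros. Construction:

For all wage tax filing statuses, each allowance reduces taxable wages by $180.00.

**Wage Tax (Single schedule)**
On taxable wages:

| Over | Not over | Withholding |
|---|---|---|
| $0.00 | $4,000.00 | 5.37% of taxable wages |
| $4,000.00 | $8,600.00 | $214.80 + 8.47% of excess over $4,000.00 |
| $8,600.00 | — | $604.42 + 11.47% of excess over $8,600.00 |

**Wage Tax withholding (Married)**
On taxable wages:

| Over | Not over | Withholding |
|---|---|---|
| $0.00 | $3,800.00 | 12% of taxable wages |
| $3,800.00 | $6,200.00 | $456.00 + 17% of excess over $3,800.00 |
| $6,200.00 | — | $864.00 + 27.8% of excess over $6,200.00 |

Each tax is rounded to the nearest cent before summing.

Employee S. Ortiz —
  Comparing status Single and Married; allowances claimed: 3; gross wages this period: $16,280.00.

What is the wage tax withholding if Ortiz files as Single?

$1,423.38

Wage Tax (Single): taxable = $16,280.00 − 3×$180.00 = $15,740.00
  $604.42 + 11.47% × ($15,740.00 − $8,600.00) = $604.42 + 11.47% × $7,140.00 = $1,423.38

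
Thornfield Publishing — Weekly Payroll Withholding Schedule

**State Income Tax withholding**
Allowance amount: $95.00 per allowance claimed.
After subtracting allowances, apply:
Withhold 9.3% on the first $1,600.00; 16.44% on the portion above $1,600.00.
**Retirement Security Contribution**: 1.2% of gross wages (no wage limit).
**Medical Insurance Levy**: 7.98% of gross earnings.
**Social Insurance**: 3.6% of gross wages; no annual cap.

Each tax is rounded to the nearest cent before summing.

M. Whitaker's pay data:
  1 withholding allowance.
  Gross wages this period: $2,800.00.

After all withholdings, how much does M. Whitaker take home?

State Income Tax: taxable = $2,800.00 − 1×$95.00 = $2,705.00
  $148.80 + 16.44% × ($2,705.00 − $1,600.00) = $148.80 + 16.44% × $1,105.00 = $330.46
Retirement Security Contribution: 1.2% × $2,800.00 = $33.60
Medical Insurance Levy: 7.98% × $2,800.00 = $223.44
Social Insurance: 3.6% × $2,800.00 = $100.80
Total withheld: $330.46 + $33.60 + $223.44 + $100.80 = $688.30
Net pay: $2,800.00 − $688.30 = $2,111.70

$2,111.70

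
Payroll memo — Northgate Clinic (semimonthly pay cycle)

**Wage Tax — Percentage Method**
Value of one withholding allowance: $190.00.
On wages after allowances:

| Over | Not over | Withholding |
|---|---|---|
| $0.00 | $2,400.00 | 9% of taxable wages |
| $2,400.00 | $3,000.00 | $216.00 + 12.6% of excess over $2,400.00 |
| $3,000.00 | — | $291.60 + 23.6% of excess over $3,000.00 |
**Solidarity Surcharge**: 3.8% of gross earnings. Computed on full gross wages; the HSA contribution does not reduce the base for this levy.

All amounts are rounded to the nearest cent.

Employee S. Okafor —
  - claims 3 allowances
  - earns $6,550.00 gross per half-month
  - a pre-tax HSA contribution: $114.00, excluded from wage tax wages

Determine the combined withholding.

$1,216.88

Wage Tax: taxable = $6,550.00 − $114.00 − 3×$190.00 = $5,866.00
  $291.60 + 23.6% × ($5,866.00 − $3,000.00) = $291.60 + 23.6% × $2,866.00 = $967.98
Solidarity Surcharge: 3.8% × $6,550.00 = $248.90
Total: $967.98 + $248.90 = $1,216.88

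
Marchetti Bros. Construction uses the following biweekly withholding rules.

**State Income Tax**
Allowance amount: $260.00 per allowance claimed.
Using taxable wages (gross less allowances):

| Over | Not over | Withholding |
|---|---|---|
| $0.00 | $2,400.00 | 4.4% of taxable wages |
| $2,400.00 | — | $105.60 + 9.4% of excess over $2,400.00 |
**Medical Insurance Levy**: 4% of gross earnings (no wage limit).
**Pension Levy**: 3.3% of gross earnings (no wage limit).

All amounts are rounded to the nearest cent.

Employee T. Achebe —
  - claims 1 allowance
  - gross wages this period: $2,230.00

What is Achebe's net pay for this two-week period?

State Income Tax: taxable = $2,230.00 − 1×$260.00 = $1,970.00
  4.4% × $1,970.00 = $86.68
Medical Insurance Levy: 4% × $2,230.00 = $89.20
Pension Levy: 3.3% × $2,230.00 = $73.59
Total withheld: $86.68 + $89.20 + $73.59 = $249.47
Net pay: $2,230.00 − $249.47 = $1,980.53

$1,980.53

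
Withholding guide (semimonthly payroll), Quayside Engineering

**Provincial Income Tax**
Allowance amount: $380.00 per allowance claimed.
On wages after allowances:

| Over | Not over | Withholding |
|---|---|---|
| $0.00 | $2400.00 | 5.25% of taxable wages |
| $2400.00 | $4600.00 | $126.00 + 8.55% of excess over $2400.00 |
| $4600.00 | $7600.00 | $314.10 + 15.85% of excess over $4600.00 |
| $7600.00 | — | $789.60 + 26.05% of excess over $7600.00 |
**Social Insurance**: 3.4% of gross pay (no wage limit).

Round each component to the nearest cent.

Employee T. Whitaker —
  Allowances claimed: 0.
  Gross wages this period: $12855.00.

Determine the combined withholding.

$2595.60

Provincial Income Tax: taxable = $12855.00
  $789.60 + 26.05% × ($12855.00 − $7600.00) = $789.60 + 26.05% × $5255.00 = $2158.53
Social Insurance: 3.4% × $12855.00 = $437.07
Total: $2158.53 + $437.07 = $2595.60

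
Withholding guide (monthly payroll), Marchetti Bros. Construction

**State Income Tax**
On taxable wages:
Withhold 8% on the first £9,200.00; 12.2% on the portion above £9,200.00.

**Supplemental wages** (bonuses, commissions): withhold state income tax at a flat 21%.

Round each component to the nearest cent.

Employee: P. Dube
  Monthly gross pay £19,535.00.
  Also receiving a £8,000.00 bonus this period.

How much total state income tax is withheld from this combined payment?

State Income Tax: taxable = £19,535.00
  £736.00 + 12.2% × (£19,535.00 − £9,200.00) = £736.00 + 12.2% × £10,335.00 = £1,996.87
Supplemental (21% flat on bonus): 21% × £8,000.00 = £1,680.00
Total state income tax: £1,996.87 + £1,680.00 = £3,676.87

£3,676.87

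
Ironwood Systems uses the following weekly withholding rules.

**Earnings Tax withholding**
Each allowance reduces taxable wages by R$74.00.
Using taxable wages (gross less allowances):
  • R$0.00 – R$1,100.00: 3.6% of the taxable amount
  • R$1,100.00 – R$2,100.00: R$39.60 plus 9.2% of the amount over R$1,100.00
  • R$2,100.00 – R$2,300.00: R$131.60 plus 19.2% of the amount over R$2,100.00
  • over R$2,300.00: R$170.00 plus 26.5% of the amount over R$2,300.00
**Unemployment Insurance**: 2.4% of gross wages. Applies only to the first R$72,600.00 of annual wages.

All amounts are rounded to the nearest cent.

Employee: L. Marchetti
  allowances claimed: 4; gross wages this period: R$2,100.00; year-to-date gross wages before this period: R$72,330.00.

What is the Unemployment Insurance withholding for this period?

R$6.48

Unemployment Insurance: cap R$72,600.00 − YTD R$72,330.00 = R$270.00 subject; 2.4% × R$270.00 = R$6.48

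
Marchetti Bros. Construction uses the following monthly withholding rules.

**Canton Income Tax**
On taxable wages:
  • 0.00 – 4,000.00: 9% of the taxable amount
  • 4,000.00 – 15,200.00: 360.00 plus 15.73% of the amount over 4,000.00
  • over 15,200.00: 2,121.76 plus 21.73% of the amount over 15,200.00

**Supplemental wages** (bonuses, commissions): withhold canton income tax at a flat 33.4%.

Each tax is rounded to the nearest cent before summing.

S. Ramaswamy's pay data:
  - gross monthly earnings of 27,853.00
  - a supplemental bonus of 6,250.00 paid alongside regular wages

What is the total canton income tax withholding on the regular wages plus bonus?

6,958.76

Canton Income Tax: taxable = 27,853.00
  2,121.76 + 21.73% × (27,853.00 − 15,200.00) = 2,121.76 + 21.73% × 12,653.00 = 4,871.26
Supplemental (33.4% flat on bonus): 33.4% × 6,250.00 = 2,087.50
Total canton income tax: 4,871.26 + 2,087.50 = 6,958.76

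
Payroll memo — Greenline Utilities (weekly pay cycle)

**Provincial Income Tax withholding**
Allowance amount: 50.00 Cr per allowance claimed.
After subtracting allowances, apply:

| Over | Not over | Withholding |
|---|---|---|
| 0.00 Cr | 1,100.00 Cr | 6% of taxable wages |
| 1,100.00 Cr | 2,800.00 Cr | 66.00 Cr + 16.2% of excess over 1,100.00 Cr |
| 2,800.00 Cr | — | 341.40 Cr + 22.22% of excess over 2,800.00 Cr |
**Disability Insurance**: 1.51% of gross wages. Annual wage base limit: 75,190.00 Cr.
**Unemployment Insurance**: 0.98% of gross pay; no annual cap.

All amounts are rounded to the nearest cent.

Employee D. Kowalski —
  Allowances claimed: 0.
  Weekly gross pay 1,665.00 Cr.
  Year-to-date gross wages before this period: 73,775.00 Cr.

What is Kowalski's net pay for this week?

1,469.78 Cr

Provincial Income Tax: taxable = 1,665.00 Cr
  66.00 Cr + 16.2% × (1,665.00 Cr − 1,100.00 Cr) = 66.00 Cr + 16.2% × 565.00 Cr = 157.53 Cr
Disability Insurance: cap 75,190.00 Cr − YTD 73,775.00 Cr = 1,415.00 Cr subject; 1.51% × 1,415.00 Cr = 21.37 Cr
Unemployment Insurance: 0.98% × 1,665.00 Cr = 16.32 Cr
Total withheld: 157.53 Cr + 21.37 Cr + 16.32 Cr = 195.22 Cr
Net pay: 1,665.00 Cr − 195.22 Cr = 1,469.78 Cr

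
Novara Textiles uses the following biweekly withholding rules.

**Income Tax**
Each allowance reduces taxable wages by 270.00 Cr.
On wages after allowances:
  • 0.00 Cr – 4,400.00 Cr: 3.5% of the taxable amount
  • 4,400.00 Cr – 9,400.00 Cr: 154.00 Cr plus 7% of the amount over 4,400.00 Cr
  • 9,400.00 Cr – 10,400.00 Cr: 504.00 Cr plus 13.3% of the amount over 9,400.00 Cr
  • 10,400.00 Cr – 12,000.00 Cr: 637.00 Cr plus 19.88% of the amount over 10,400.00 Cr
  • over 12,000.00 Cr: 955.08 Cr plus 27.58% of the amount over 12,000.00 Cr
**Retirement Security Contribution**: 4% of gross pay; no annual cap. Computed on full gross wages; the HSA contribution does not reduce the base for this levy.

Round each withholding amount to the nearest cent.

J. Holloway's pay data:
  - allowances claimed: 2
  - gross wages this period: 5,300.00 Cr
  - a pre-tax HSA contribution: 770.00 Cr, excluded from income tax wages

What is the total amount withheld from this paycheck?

Income Tax: taxable = 5,300.00 Cr − 770.00 Cr − 2×270.00 Cr = 3,990.00 Cr
  3.5% × 3,990.00 Cr = 139.65 Cr
Retirement Security Contribution: 4% × 5,300.00 Cr = 212.00 Cr
Total: 139.65 Cr + 212.00 Cr = 351.65 Cr

351.65 Cr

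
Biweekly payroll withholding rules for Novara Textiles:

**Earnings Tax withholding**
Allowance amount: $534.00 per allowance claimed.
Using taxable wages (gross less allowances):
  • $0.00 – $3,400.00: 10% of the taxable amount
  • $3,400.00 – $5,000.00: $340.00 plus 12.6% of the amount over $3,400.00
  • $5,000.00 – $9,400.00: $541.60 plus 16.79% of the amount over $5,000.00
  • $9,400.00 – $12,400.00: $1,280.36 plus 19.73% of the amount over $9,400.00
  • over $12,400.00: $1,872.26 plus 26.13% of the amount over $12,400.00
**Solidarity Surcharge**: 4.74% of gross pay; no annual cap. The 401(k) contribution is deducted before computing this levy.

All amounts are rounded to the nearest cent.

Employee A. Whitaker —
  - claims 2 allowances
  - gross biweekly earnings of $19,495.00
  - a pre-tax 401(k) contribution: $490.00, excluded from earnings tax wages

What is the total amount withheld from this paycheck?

$4,219.92

Earnings Tax: taxable = $19,495.00 − $490.00 − 2×$534.00 = $17,937.00
  $1,872.26 + 26.13% × ($17,937.00 − $12,400.00) = $1,872.26 + 26.13% × $5,537.00 = $3,319.08
Solidarity Surcharge: 4.74% × $19,005.00 = $900.84
Total: $3,319.08 + $900.84 = $4,219.92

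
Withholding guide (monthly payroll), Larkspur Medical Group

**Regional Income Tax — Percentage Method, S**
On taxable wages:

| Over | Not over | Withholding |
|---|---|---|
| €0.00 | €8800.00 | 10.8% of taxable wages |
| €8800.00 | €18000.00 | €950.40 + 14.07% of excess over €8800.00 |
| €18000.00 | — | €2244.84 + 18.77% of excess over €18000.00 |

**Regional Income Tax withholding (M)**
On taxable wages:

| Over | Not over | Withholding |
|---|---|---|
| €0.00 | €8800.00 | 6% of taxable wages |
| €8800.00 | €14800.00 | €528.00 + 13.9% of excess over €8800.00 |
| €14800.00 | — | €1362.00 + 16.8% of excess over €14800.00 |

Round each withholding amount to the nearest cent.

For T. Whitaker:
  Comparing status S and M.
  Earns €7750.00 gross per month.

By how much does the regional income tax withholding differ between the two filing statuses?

€372.00

Regional Income Tax (S): taxable = €7750.00
  10.8% × €7750.00 = €837.00
Regional Income Tax (M): taxable = €7750.00
  6% × €7750.00 = €465.00
Difference: |€837.00 − €465.00| = €372.00 (higher under S)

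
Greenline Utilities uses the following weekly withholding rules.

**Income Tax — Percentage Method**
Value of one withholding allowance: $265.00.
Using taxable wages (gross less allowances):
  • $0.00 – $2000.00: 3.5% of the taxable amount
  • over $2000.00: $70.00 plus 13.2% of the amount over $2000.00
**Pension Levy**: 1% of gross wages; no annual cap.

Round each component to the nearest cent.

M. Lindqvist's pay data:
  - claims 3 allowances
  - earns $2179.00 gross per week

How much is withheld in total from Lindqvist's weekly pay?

$70.23

Income Tax: taxable = $2179.00 − 3×$265.00 = $1384.00
  3.5% × $1384.00 = $48.44
Pension Levy: 1% × $2179.00 = $21.79
Total: $48.44 + $21.79 = $70.23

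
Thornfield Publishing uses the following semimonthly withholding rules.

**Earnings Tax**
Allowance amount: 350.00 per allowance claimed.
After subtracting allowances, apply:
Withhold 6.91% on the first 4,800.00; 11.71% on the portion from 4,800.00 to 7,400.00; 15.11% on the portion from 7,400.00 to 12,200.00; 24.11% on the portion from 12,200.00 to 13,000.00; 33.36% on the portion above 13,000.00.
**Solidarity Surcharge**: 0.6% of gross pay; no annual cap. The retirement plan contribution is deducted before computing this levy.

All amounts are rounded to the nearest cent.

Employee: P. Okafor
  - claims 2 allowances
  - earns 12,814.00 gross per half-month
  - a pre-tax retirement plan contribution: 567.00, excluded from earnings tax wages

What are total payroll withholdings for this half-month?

Earnings Tax: taxable = 12,814.00 − 567.00 − 2×350.00 = 11,547.00
  636.14 + 15.11% × (11,547.00 − 7,400.00) = 636.14 + 15.11% × 4,147.00 = 1,262.75
Solidarity Surcharge: 0.6% × 12,247.00 = 73.48
Total: 1,262.75 + 73.48 = 1,336.23

1,336.23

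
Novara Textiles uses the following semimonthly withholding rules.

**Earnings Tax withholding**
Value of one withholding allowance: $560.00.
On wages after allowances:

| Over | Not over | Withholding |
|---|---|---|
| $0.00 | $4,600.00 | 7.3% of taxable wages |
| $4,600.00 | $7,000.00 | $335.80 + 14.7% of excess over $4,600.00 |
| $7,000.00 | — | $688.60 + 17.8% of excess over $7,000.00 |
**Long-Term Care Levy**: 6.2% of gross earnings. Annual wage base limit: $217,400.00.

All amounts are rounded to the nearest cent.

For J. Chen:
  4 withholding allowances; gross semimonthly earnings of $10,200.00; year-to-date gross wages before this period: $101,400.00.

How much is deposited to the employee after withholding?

Earnings Tax: taxable = $10,200.00 − 4×$560.00 = $7,960.00
  $688.60 + 17.8% × ($7,960.00 − $7,000.00) = $688.60 + 17.8% × $960.00 = $859.48
Long-Term Care Levy: 6.2% × $10,200.00 = $632.40
Total withheld: $859.48 + $632.40 = $1,491.88
Net pay: $10,200.00 − $1,491.88 = $8,708.12

$8,708.12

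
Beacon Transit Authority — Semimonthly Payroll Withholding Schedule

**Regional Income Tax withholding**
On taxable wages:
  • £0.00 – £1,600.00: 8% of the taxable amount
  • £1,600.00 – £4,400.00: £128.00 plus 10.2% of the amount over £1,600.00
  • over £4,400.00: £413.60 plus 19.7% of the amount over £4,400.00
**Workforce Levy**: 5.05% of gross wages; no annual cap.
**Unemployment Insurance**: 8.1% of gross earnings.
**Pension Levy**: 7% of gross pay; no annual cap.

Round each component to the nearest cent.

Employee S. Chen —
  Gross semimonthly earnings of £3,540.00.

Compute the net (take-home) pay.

£2,500.81

Regional Income Tax: taxable = £3,540.00
  £128.00 + 10.2% × (£3,540.00 − £1,600.00) = £128.00 + 10.2% × £1,940.00 = £325.88
Workforce Levy: 5.05% × £3,540.00 = £178.77
Unemployment Insurance: 8.1% × £3,540.00 = £286.74
Pension Levy: 7% × £3,540.00 = £247.80
Total withheld: £325.88 + £178.77 + £286.74 + £247.80 = £1,039.19
Net pay: £3,540.00 − £1,039.19 = £2,500.81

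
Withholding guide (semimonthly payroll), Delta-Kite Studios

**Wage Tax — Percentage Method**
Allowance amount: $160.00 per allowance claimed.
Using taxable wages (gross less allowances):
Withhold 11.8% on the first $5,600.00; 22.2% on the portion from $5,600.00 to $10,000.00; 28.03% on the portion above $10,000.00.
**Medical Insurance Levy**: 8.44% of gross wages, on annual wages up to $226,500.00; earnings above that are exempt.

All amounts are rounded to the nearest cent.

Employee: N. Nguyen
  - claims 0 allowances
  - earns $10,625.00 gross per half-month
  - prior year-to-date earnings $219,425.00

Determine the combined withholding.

$2,409.92

Wage Tax: taxable = $10,625.00
  $1,637.60 + 28.03% × ($10,625.00 − $10,000.00) = $1,637.60 + 28.03% × $625.00 = $1,812.79
Medical Insurance Levy: cap $226,500.00 − YTD $219,425.00 = $7,075.00 subject; 8.44% × $7,075.00 = $597.13
Total: $1,812.79 + $597.13 = $2,409.92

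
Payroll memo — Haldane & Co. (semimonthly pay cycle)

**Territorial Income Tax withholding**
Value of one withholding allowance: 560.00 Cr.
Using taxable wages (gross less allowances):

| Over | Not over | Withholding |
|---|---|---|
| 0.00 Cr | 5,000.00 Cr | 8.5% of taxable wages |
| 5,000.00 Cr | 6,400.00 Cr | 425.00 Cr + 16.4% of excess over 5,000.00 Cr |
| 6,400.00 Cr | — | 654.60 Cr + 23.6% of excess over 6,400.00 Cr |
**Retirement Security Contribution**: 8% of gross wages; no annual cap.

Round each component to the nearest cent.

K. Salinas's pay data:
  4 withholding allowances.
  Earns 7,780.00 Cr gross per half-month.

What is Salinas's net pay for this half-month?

6,644.04 Cr

Territorial Income Tax: taxable = 7,780.00 Cr − 4×560.00 Cr = 5,540.00 Cr
  425.00 Cr + 16.4% × (5,540.00 Cr − 5,000.00 Cr) = 425.00 Cr + 16.4% × 540.00 Cr = 513.56 Cr
Retirement Security Contribution: 8% × 7,780.00 Cr = 622.40 Cr
Total withheld: 513.56 Cr + 622.40 Cr = 1,135.96 Cr
Net pay: 7,780.00 Cr − 1,135.96 Cr = 6,644.04 Cr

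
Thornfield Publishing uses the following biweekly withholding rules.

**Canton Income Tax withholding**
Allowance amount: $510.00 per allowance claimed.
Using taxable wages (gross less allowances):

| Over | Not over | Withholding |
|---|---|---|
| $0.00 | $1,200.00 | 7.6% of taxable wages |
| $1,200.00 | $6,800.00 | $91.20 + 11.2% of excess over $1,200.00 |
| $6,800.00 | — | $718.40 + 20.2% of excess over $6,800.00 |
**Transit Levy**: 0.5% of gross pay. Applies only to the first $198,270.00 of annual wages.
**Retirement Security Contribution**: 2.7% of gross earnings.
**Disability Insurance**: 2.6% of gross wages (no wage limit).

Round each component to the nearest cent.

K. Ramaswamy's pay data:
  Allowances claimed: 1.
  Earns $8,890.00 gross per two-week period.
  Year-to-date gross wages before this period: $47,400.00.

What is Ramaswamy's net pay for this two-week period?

Canton Income Tax: taxable = $8,890.00 − 1×$510.00 = $8,380.00
  $718.40 + 20.2% × ($8,380.00 − $6,800.00) = $718.40 + 20.2% × $1,580.00 = $1,037.56
Transit Levy: 0.5% × $8,890.00 = $44.45
Retirement Security Contribution: 2.7% × $8,890.00 = $240.03
Disability Insurance: 2.6% × $8,890.00 = $231.14
Total withheld: $1,037.56 + $44.45 + $240.03 + $231.14 = $1,553.18
Net pay: $8,890.00 − $1,553.18 = $7,336.82

$7,336.82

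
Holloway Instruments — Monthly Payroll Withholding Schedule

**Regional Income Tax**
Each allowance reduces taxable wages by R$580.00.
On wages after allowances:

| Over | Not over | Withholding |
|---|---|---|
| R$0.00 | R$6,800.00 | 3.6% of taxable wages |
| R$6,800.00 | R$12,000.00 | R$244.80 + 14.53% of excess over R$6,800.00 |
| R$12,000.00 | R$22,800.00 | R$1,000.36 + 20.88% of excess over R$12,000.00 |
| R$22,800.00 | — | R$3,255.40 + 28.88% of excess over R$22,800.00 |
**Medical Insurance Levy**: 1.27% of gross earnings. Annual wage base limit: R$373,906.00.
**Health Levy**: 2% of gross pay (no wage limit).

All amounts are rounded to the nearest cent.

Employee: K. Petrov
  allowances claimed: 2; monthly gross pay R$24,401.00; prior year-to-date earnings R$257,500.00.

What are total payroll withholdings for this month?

R$4,180.67

Regional Income Tax: taxable = R$24,401.00 − 2×R$580.00 = R$23,241.00
  R$3,255.40 + 28.88% × (R$23,241.00 − R$22,800.00) = R$3,255.40 + 28.88% × R$441.00 = R$3,382.76
Medical Insurance Levy: 1.27% × R$24,401.00 = R$309.89
Health Levy: 2% × R$24,401.00 = R$488.02
Total: R$3,382.76 + R$309.89 + R$488.02 = R$4,180.67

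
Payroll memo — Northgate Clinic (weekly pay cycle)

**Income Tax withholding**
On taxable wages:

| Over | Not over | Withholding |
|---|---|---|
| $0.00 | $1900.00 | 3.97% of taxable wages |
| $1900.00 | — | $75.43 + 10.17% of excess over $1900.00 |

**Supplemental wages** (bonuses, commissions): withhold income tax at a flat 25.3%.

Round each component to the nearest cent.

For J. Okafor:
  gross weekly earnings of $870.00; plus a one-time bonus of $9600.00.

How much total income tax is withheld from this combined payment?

Income Tax: taxable = $870.00
  3.97% × $870.00 = $34.54
Supplemental (25.3% flat on bonus): 25.3% × $9600.00 = $2428.80
Total income tax: $34.54 + $2428.80 = $2463.34

$2463.34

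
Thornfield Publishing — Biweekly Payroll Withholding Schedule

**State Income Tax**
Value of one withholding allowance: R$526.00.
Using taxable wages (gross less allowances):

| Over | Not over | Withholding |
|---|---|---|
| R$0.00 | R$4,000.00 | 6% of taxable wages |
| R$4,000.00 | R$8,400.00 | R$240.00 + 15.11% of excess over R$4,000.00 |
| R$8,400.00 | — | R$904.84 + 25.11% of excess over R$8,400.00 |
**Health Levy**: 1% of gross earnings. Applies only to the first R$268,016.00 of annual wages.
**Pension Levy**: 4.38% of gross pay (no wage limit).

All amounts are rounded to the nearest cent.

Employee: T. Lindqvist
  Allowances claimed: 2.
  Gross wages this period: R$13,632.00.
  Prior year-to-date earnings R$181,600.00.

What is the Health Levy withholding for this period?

R$136.32

Health Levy: 1% × R$13,632.00 = R$136.32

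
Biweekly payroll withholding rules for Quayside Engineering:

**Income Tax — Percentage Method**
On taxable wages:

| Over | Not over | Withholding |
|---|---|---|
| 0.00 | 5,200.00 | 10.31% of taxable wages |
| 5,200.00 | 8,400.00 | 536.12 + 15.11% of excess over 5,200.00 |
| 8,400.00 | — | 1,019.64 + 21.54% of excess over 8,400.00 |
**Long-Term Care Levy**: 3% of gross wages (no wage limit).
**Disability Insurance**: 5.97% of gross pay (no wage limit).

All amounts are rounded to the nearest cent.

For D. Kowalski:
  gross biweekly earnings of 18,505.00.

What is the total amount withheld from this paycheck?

Income Tax: taxable = 18,505.00
  1,019.64 + 21.54% × (18,505.00 − 8,400.00) = 1,019.64 + 21.54% × 10,105.00 = 3,196.26
Long-Term Care Levy: 3% × 18,505.00 = 555.15
Disability Insurance: 5.97% × 18,505.00 = 1,104.75
Total: 3,196.26 + 555.15 + 1,104.75 = 4,856.16

4,856.16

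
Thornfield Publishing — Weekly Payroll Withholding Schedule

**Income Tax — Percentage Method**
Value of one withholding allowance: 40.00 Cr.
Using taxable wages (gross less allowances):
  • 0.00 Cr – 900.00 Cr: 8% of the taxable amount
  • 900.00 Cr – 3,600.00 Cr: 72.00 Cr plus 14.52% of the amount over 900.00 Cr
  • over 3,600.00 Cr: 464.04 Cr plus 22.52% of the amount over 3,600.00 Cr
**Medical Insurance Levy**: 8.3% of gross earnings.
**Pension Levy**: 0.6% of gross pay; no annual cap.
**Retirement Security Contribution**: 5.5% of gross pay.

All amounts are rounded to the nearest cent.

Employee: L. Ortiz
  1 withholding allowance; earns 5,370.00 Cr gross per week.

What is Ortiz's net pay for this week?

Income Tax: taxable = 5,370.00 Cr − 1×40.00 Cr = 5,330.00 Cr
  464.04 Cr + 22.52% × (5,330.00 Cr − 3,600.00 Cr) = 464.04 Cr + 22.52% × 1,730.00 Cr = 853.64 Cr
Medical Insurance Levy: 8.3% × 5,370.00 Cr = 445.71 Cr
Pension Levy: 0.6% × 5,370.00 Cr = 32.22 Cr
Retirement Security Contribution: 5.5% × 5,370.00 Cr = 295.35 Cr
Total withheld: 853.64 Cr + 445.71 Cr + 32.22 Cr + 295.35 Cr = 1,626.92 Cr
Net pay: 5,370.00 Cr − 1,626.92 Cr = 3,743.08 Cr

3,743.08 Cr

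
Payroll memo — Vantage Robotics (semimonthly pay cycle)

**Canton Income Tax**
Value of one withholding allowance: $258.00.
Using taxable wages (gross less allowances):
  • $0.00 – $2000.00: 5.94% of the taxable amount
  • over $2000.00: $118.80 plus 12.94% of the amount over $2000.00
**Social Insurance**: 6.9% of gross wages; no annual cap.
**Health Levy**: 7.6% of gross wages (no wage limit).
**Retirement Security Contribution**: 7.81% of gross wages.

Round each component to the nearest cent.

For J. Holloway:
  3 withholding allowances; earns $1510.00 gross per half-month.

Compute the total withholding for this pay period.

Canton Income Tax: taxable = $1510.00 − 3×$258.00 = $736.00
  5.94% × $736.00 = $43.72
Social Insurance: 6.9% × $1510.00 = $104.19
Health Levy: 7.6% × $1510.00 = $114.76
Retirement Security Contribution: 7.81% × $1510.00 = $117.93
Total: $43.72 + $104.19 + $114.76 + $117.93 = $380.60

$380.60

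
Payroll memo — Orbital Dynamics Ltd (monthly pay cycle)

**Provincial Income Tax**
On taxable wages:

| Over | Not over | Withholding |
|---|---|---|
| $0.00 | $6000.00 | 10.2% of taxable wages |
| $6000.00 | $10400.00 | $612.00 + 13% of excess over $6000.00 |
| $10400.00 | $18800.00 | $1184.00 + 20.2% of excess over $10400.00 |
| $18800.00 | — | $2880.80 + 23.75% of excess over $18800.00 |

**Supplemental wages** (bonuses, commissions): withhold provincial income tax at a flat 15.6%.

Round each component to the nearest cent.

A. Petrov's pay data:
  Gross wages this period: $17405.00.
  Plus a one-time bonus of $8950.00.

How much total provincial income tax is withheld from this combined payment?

Provincial Income Tax: taxable = $17405.00
  $1184.00 + 20.2% × ($17405.00 − $10400.00) = $1184.00 + 20.2% × $7005.00 = $2599.01
Supplemental (15.6% flat on bonus): 15.6% × $8950.00 = $1396.20
Total provincial income tax: $2599.01 + $1396.20 = $3995.21

$3995.21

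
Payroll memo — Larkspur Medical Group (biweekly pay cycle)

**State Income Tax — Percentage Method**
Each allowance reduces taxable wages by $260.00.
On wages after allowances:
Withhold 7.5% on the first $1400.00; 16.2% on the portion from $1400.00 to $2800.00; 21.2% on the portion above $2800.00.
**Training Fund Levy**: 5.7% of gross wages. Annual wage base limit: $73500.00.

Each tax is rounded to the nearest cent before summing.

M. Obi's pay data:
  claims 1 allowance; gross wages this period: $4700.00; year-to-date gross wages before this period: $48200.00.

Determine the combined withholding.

State Income Tax: taxable = $4700.00 − 1×$260.00 = $4440.00
  $331.80 + 21.2% × ($4440.00 − $2800.00) = $331.80 + 21.2% × $1640.00 = $679.48
Training Fund Levy: 5.7% × $4700.00 = $267.90
Total: $679.48 + $267.90 = $947.38

$947.38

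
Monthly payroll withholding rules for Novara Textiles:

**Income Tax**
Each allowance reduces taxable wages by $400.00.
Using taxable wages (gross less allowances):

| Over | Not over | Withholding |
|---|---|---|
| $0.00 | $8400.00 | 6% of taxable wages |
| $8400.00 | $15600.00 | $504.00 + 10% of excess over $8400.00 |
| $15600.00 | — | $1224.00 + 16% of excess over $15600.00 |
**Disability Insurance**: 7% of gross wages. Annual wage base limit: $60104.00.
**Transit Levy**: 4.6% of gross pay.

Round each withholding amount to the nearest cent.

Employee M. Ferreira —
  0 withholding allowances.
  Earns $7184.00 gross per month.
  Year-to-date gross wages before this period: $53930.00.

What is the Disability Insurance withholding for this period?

$432.18

Disability Insurance: cap $60104.00 − YTD $53930.00 = $6174.00 subject; 7% × $6174.00 = $432.18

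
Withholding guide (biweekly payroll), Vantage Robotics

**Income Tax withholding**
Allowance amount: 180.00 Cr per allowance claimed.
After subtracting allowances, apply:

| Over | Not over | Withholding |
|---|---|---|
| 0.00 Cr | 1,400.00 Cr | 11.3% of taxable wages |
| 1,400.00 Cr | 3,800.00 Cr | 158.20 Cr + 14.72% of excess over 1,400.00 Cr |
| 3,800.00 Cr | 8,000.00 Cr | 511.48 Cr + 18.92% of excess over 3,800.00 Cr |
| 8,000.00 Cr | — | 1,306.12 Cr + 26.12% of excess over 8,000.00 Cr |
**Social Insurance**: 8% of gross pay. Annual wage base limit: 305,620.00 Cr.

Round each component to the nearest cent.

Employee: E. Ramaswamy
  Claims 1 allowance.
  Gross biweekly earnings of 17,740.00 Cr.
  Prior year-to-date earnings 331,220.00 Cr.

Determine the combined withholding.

Income Tax: taxable = 17,740.00 Cr − 1×180.00 Cr = 17,560.00 Cr
  1,306.12 Cr + 26.12% × (17,560.00 Cr − 8,000.00 Cr) = 1,306.12 Cr + 26.12% × 9,560.00 Cr = 3,803.19 Cr
Social Insurance: YTD 331,220.00 Cr ≥ cap 305,620.00 Cr → 0.00 Cr
Total: 3,803.19 Cr + 0.00 Cr = 3,803.19 Cr

3,803.19 Cr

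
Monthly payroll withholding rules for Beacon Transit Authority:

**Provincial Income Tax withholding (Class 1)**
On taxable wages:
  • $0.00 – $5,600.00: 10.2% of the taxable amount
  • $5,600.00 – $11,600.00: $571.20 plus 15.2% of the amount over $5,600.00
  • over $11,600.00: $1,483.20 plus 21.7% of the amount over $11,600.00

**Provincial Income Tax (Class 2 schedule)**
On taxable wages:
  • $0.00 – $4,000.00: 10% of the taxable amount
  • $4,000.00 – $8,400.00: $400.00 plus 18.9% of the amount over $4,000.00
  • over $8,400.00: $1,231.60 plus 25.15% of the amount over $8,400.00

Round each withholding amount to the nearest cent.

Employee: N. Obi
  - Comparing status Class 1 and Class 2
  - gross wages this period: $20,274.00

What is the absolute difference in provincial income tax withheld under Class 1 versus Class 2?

$852.45

Provincial Income Tax (Class 1): taxable = $20,274.00
  $1,483.20 + 21.7% × ($20,274.00 − $11,600.00) = $1,483.20 + 21.7% × $8,674.00 = $3,365.46
Provincial Income Tax (Class 2): taxable = $20,274.00
  $1,231.60 + 25.15% × ($20,274.00 − $8,400.00) = $1,231.60 + 25.15% × $11,874.00 = $4,217.91
Difference: |$3,365.46 − $4,217.91| = $852.45 (higher under Class 2)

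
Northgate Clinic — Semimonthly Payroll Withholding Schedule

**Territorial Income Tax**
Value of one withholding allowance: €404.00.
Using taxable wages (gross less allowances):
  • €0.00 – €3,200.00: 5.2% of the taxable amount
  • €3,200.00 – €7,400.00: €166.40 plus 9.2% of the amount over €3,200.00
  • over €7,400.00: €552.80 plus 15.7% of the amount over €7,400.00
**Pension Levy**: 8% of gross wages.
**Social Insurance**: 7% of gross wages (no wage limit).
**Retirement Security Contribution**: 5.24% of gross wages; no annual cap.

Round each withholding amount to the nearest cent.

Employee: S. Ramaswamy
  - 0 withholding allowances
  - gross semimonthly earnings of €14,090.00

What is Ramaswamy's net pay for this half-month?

€9,635.05

Territorial Income Tax: taxable = €14,090.00
  €552.80 + 15.7% × (€14,090.00 − €7,400.00) = €552.80 + 15.7% × €6,690.00 = €1,603.13
Pension Levy: 8% × €14,090.00 = €1,127.20
Social Insurance: 7% × €14,090.00 = €986.30
Retirement Security Contribution: 5.24% × €14,090.00 = €738.32
Total withheld: €1,603.13 + €1,127.20 + €986.30 + €738.32 = €4,454.95
Net pay: €14,090.00 − €4,454.95 = €9,635.05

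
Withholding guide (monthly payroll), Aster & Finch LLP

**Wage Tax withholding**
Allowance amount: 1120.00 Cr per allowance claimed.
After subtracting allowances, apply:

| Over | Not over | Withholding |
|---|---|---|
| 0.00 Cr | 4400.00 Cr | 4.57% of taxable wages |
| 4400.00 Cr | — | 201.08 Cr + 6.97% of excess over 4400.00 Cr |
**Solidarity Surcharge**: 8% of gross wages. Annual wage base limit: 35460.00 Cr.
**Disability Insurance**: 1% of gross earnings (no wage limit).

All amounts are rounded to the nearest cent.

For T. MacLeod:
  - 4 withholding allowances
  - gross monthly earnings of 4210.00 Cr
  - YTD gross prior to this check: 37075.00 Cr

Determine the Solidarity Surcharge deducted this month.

Solidarity Surcharge: YTD 37075.00 Cr ≥ cap 35460.00 Cr → 0.00 Cr

0.00 Cr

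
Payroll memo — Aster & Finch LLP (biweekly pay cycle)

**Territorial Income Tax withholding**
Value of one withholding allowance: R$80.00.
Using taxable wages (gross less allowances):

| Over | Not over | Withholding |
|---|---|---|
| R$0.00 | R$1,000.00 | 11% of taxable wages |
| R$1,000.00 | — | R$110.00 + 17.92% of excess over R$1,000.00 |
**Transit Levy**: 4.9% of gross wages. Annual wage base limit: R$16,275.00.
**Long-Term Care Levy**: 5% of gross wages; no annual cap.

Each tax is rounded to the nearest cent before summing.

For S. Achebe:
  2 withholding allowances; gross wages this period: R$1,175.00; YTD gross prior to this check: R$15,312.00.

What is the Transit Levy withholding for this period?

R$47.19

Transit Levy: cap R$16,275.00 − YTD R$15,312.00 = R$963.00 subject; 4.9% × R$963.00 = R$47.19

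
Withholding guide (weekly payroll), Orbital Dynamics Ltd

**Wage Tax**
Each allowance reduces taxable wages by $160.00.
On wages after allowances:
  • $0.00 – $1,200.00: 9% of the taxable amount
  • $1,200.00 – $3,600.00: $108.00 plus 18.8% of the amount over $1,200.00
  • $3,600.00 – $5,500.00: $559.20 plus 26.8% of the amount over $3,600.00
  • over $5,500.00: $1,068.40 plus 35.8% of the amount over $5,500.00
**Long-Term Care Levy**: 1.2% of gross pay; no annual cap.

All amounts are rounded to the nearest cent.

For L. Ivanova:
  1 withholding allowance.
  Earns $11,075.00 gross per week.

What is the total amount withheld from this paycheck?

Wage Tax: taxable = $11,075.00 − 1×$160.00 = $10,915.00
  $1,068.40 + 35.8% × ($10,915.00 − $5,500.00) = $1,068.40 + 35.8% × $5,415.00 = $3,006.97
Long-Term Care Levy: 1.2% × $11,075.00 = $132.90
Total: $3,006.97 + $132.90 = $3,139.87

$3,139.87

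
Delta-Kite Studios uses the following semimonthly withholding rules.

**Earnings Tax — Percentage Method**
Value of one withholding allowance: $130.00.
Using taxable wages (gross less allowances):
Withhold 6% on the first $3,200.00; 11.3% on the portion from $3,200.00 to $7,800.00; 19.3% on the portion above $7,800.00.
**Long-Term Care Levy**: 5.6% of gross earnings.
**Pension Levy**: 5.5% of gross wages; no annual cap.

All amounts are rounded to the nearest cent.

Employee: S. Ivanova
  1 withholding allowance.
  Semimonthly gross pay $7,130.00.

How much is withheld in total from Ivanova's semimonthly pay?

Earnings Tax: taxable = $7,130.00 − 1×$130.00 = $7,000.00
  $192.00 + 11.3% × ($7,000.00 − $3,200.00) = $192.00 + 11.3% × $3,800.00 = $621.40
Long-Term Care Levy: 5.6% × $7,130.00 = $399.28
Pension Levy: 5.5% × $7,130.00 = $392.15
Total: $621.40 + $399.28 + $392.15 = $1,412.83

$1,412.83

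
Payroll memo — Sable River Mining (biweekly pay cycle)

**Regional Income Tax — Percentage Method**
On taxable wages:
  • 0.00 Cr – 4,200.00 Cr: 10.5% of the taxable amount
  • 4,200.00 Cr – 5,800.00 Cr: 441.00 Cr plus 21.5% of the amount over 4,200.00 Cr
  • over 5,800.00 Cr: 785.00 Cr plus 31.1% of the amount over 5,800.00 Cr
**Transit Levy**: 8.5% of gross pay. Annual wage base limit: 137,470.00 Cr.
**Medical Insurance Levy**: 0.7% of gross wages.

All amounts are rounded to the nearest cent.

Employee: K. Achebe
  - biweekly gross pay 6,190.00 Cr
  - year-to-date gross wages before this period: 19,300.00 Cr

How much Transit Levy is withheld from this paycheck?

Transit Levy: 8.5% × 6,190.00 Cr = 526.15 Cr

526.15 Cr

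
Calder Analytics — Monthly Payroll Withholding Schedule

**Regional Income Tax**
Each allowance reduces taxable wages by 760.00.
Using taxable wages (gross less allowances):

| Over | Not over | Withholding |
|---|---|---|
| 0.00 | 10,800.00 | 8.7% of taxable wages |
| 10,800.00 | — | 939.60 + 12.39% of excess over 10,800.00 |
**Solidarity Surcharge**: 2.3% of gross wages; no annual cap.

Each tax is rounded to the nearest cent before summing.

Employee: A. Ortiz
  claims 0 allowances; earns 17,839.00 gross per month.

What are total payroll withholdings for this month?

Regional Income Tax: taxable = 17,839.00
  939.60 + 12.39% × (17,839.00 − 10,800.00) = 939.60 + 12.39% × 7,039.00 = 1,811.73
Solidarity Surcharge: 2.3% × 17,839.00 = 410.30
Total: 1,811.73 + 410.30 = 2,222.03

2,222.03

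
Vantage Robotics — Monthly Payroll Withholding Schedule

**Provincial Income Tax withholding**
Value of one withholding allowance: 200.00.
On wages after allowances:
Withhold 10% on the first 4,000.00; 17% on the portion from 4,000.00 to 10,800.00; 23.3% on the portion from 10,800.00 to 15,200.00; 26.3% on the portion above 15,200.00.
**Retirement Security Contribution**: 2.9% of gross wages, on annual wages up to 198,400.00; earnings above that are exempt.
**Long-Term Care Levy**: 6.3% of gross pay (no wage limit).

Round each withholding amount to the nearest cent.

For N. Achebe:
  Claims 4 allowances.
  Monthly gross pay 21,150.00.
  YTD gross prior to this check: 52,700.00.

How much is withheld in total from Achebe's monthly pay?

5,881.45

Provincial Income Tax: taxable = 21,150.00 − 4×200.00 = 20,350.00
  2,581.20 + 26.3% × (20,350.00 − 15,200.00) = 2,581.20 + 26.3% × 5,150.00 = 3,935.65
Retirement Security Contribution: 2.9% × 21,150.00 = 613.35
Long-Term Care Levy: 6.3% × 21,150.00 = 1,332.45
Total: 3,935.65 + 613.35 + 1,332.45 = 5,881.45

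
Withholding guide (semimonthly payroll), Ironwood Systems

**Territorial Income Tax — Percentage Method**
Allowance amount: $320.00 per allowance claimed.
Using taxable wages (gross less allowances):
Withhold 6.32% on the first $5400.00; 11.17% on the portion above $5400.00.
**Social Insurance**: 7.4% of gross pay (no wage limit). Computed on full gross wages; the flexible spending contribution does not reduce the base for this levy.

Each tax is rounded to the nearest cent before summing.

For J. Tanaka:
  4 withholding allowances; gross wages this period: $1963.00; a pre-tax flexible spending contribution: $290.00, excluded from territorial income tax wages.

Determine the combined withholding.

Territorial Income Tax: taxable = $1963.00 − $290.00 − 4×$320.00 = $393.00
  6.32% × $393.00 = $24.84
Social Insurance: 7.4% × $1963.00 = $145.26
Total: $24.84 + $145.26 = $170.10

$170.10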